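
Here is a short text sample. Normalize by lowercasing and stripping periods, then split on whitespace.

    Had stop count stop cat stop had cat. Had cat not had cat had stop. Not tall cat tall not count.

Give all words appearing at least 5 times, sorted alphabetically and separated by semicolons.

cat; had

Unigram counts meeting the condition (at least 5 times):
  cat: 5
  had: 5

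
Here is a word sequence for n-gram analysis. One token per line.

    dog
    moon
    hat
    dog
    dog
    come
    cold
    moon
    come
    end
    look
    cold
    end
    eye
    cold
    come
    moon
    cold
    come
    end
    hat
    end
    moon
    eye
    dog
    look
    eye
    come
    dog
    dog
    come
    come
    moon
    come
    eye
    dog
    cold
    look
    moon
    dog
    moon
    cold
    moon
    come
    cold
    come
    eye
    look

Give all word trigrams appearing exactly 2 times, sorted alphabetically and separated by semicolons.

cold moon come; dog dog come

Trigram counts meeting the condition (exactly 2 times):
  cold moon come: 2
  dog dog come: 2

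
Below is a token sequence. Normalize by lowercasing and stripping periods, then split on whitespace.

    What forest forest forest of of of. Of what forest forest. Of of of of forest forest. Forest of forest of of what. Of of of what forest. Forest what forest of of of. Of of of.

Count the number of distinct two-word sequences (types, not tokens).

8

37 tokens → 36 bigram windows in total.
Repeated bigrams (each contributes count−1 duplicates):
  of of: 14
  forest forest: 6
  forest of: 5
  what forest: 4
  of what: 3
  of forest: 2
28 duplicate windows → 36 − 28 = 8 distinct.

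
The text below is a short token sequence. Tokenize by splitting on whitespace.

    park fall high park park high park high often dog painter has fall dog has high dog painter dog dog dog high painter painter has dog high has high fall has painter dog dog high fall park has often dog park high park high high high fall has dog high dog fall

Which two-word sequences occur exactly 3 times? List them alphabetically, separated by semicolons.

dog dog; high fall; high park

Bigram counts meeting the condition (exactly 3 times):
  dog dog: 3
  high fall: 3
  high park: 3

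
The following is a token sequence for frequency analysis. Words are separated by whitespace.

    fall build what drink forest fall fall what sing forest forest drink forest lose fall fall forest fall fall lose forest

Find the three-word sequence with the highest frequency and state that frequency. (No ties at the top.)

Trigram frequencies (highest first):
  forest fall fall: 2
  fall build what: 1
  build what drink: 1
  what drink forest: 1
  drink forest fall: 1
  fall fall what: 1
  … (12 more, each ≤ 1)

"forest fall fall", 2 times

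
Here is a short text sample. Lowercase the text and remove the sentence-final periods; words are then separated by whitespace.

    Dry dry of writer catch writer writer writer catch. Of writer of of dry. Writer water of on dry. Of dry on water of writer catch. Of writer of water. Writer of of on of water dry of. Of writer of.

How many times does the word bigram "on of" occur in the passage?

Scanning the 40 overlapping bigram windows for "on of":
  position 34–35: on of

1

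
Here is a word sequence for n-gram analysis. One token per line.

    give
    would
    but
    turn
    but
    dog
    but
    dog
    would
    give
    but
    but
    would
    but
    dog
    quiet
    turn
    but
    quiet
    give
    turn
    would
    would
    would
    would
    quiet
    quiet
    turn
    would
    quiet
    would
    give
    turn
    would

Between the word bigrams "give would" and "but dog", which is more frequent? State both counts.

"give would": 1 occurrence
"but dog": 3 occurrences

"but dog" (3 vs 1)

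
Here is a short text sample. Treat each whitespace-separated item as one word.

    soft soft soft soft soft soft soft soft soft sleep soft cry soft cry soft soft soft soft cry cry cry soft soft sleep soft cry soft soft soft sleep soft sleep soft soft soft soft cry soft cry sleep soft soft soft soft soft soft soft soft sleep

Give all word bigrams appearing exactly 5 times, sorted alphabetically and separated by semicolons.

Bigram counts meeting the condition (exactly 5 times):
  cry soft: 5
  sleep soft: 5
  soft sleep: 5

cry soft; sleep soft; soft sleep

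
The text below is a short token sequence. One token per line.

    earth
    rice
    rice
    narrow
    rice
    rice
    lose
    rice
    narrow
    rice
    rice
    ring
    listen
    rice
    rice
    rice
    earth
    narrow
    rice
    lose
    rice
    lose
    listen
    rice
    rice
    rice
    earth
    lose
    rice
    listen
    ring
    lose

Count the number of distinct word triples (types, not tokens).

24

32 tokens → 30 trigram windows in total.
Repeated trigrams (each contributes count−1 duplicates):
  listen rice rice: 2
  narrow rice rice: 2
  rice lose rice: 2
  rice narrow rice: 2
  rice rice earth: 2
  rice rice rice: 2
6 duplicate windows → 30 − 6 = 24 distinct.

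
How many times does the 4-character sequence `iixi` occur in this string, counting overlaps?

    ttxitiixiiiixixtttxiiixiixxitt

3

Sliding a length-4 window over the 30 characters (27 positions):
  position 6–9: iixi
  position 11–14: iixi
  position 21–24: iixi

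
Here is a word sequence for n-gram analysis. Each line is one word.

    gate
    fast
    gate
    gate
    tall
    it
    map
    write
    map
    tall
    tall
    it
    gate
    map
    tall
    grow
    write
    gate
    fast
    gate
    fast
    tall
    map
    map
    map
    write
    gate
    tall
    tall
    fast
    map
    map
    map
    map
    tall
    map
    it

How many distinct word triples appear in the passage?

37 tokens → 35 trigram windows in total.
Repeated trigrams (each contributes count−1 duplicates):
  map map map: 3
  gate fast gate: 2
3 duplicate windows → 35 − 3 = 32 distinct.

32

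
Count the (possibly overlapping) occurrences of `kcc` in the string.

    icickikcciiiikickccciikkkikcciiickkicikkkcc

4

Sliding a length-3 window over the 43 characters (41 positions):
  position 7–9: kcc
  position 17–19: kcc
  position 27–29: kcc
  position 41–43: kcc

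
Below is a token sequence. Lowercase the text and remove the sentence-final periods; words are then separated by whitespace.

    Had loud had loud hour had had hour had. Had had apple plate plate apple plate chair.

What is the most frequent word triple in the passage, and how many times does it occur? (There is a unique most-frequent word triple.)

Trigram frequencies (highest first):
  hour had had: 2
  had loud had: 1
  loud had loud: 1
  had loud hour: 1
  loud hour had: 1
  had had hour: 1
  … (8 more, each ≤ 1)

"hour had had", 2 times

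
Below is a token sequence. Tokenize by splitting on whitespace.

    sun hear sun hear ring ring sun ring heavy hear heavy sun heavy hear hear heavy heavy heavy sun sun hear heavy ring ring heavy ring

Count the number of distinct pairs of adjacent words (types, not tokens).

26 tokens → 25 bigram windows in total.
Repeated bigrams (each contributes count−1 duplicates):
  hear heavy: 3
  sun hear: 3
  heavy hear: 2
  heavy heavy: 2
  heavy ring: 2
  heavy sun: 2
  ring heavy: 2
  ring ring: 2
10 duplicate windows → 25 − 10 = 15 distinct.

15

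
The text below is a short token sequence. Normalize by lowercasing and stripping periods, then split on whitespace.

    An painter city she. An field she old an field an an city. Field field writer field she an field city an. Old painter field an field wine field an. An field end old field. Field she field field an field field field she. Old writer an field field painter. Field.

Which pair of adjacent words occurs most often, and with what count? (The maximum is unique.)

"an field", 7 times

Bigram frequencies (highest first):
  an field: 7
  field field: 6
  field she: 4
  field an: 4
  she an: 2
  she old: 2
  … (23 more, each ≤ 2)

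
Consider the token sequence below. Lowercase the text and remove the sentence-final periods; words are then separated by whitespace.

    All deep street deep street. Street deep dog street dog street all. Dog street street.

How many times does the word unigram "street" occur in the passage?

7

Scanning the 15 tokens for "street":
  position 3: street
  position 5: street
  position 6: street
  position 9: street
  position 11: street
  position 14: street
  position 15: street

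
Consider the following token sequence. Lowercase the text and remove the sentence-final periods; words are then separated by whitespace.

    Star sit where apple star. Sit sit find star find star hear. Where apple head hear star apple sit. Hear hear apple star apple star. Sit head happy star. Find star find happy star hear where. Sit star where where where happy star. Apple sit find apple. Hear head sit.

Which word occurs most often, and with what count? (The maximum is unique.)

"star", 12 times

Unigram frequencies (highest first):
  star: 12
  sit: 8
  apple: 7
  where: 6
  hear: 6
  find: 5
  … (2 more, each ≤ 3)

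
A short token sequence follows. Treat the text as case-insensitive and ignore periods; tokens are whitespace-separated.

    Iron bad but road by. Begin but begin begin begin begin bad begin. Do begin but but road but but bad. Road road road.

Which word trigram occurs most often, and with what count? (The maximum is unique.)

Trigram frequencies (highest first):
  begin begin begin: 2
  iron bad but: 1
  bad but road: 1
  but road by: 1
  road by begin: 1
  by begin but: 1
  … (15 more, each ≤ 1)

"begin begin begin", 2 times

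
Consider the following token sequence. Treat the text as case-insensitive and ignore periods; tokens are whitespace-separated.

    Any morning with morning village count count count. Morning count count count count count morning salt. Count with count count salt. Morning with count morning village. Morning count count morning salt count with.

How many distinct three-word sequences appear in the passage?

33 tokens → 31 trigram windows in total.
Repeated trigrams (each contributes count−1 duplicates):
  count count count: 4
  count count morning: 3
  count morning salt: 2
  morning count count: 2
  morning salt count: 2
  salt count with: 2
9 duplicate windows → 31 − 9 = 22 distinct.

22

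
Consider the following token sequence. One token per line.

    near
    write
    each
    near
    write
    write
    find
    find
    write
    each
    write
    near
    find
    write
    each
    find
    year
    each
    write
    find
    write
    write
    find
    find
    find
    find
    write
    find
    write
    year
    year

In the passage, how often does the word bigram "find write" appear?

5

Scanning the 30 overlapping bigram windows for "find write":
  position 8–9: find write
  position 13–14: find write
  position 20–21: find write
  position 26–27: find write
  position 28–29: find write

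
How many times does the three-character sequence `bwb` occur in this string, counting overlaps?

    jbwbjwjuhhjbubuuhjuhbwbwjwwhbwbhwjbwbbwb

5

Sliding a length-3 window over the 40 characters (38 positions):
  position 2–4: bwb
  position 21–23: bwb
  position 29–31: bwb
  position 35–37: bwb
  position 38–40: bwb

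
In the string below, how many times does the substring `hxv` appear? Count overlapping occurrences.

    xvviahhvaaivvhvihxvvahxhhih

Sliding a length-3 window over the 27 characters (25 positions):
  position 17–19: hxv

1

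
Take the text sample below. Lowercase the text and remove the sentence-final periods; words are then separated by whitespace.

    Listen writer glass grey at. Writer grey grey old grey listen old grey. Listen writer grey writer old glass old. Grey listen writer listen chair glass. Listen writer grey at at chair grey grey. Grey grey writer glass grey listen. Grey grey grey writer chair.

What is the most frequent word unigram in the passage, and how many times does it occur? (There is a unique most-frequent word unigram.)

"grey", 16 times

Unigram frequencies (highest first):
  grey: 16
  writer: 8
  listen: 7
  glass: 4
  old: 4
  at: 3
  … (1 more, each ≤ 3)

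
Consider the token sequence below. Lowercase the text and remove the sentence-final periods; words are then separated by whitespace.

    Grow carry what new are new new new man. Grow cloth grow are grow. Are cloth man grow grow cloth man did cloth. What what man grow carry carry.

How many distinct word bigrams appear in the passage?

21

29 tokens → 28 bigram windows in total.
Repeated bigrams (each contributes count−1 duplicates):
  man grow: 3
  cloth man: 2
  grow are: 2
  grow carry: 2
  grow cloth: 2
  new new: 2
7 duplicate windows → 28 − 7 = 21 distinct.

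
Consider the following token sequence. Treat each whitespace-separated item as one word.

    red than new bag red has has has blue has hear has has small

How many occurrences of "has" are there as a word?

6

Scanning the 14 tokens for "has":
  position 6: has
  position 7: has
  position 8: has
  position 10: has
  position 12: has
  position 13: has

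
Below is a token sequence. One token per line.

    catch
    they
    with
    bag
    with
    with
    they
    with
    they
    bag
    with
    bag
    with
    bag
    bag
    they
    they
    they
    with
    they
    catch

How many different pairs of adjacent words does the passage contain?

11

21 tokens → 20 bigram windows in total.
Repeated bigrams (each contributes count−1 duplicates):
  bag with: 3
  they with: 3
  with bag: 3
  with they: 3
  they they: 2
9 duplicate windows → 20 − 9 = 11 distinct.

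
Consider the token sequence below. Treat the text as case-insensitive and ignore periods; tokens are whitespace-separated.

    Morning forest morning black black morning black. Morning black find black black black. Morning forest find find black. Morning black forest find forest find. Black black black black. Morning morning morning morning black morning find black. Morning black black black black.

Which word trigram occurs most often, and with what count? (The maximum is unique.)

"black black black", 5 times

Trigram frequencies (highest first):
  black black black: 5
  black morning black: 4
  black black morning: 3
  morning black black: 2
  morning black morning: 2
  find black black: 2
  … (19 more, each ≤ 2)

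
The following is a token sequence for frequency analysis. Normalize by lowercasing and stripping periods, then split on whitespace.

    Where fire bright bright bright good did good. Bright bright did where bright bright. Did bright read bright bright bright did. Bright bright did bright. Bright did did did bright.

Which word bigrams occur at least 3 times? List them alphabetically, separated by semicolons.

Bigram counts meeting the condition (at least 3 times):
  bright bright: 8
  bright did: 5
  did bright: 4

bright bright; bright did; did bright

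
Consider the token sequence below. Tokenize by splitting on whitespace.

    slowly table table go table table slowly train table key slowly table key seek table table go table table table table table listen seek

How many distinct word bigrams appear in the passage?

13

24 tokens → 23 bigram windows in total.
Repeated bigrams (each contributes count−1 duplicates):
  table table: 7
  go table: 2
  slowly table: 2
  table go: 2
  table key: 2
10 duplicate windows → 23 − 10 = 13 distinct.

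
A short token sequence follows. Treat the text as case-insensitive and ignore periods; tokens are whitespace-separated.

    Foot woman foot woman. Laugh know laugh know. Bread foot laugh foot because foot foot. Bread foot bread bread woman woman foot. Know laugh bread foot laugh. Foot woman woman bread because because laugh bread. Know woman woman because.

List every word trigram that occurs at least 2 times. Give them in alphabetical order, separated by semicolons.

Trigram counts meeting the condition (at least 2 times):
  bread foot laugh: 2
  foot laugh foot: 2

bread foot laugh; foot laugh foot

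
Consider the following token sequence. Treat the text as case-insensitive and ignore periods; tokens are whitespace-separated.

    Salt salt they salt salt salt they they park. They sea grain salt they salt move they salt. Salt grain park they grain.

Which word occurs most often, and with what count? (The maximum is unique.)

"salt", 9 times

Unigram frequencies (highest first):
  salt: 9
  they: 7
  grain: 3
  park: 2
  sea: 1
  move: 1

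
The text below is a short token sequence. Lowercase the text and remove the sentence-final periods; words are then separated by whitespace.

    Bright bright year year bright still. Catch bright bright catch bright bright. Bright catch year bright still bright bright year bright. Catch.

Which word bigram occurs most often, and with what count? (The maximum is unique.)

"bright bright", 5 times

Bigram frequencies (highest first):
  bright bright: 5
  year bright: 3
  bright catch: 3
  bright year: 2
  bright still: 2
  catch bright: 2
  … (4 more, each ≤ 1)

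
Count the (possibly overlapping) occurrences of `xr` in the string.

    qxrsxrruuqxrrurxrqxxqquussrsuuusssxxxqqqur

4

Sliding a length-2 window over the 42 characters (41 positions):
  position 2–3: xr
  position 5–6: xr
  position 11–12: xr
  position 16–17: xr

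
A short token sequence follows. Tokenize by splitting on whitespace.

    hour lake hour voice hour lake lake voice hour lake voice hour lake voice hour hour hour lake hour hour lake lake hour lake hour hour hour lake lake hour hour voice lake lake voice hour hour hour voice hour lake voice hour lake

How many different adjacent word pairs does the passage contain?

44 tokens → 43 bigram windows in total.
Repeated bigrams (each contributes count−1 duplicates):
  hour lake: 10
  hour hour: 8
  voice hour: 7
  lake hour: 5
  lake voice: 5
  lake lake: 4
  hour voice: 3
35 duplicate windows → 43 − 35 = 8 distinct.

8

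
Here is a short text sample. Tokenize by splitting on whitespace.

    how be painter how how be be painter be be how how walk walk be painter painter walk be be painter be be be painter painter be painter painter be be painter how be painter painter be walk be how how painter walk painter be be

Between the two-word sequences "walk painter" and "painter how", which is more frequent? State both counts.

"walk painter": 1 occurrence
"painter how": 2 occurrences

"painter how" (2 vs 1)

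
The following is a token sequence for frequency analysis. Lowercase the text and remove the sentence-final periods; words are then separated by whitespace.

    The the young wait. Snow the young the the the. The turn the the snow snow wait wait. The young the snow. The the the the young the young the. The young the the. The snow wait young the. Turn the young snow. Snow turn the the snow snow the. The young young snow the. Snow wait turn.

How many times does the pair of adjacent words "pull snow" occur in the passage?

0

Scanning the 57 overlapping bigram windows for "pull snow":
  (none found)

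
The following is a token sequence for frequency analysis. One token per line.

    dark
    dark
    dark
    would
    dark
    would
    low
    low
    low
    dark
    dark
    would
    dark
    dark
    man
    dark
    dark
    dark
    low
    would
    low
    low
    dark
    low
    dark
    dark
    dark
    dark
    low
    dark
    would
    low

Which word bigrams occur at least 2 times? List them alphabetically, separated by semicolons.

Bigram counts meeting the condition (at least 2 times):
  dark dark: 9
  dark low: 3
  dark would: 4
  low dark: 4
  low low: 3
  would dark: 2
  would low: 3

dark dark; dark low; dark would; low dark; low low; would dark; would low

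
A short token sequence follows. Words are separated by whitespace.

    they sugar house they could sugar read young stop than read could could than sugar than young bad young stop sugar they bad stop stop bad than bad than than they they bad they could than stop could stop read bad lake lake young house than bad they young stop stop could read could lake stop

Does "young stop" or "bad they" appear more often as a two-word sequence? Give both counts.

"young stop" (3 vs 2)

"young stop": 3 occurrences
"bad they": 2 occurrences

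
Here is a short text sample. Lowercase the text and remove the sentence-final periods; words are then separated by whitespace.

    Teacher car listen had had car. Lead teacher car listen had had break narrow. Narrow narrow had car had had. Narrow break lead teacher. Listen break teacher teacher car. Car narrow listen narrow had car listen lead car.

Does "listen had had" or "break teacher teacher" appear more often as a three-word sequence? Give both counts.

"listen had had": 2 occurrences
"break teacher teacher": 1 occurrence

"listen had had" (2 vs 1)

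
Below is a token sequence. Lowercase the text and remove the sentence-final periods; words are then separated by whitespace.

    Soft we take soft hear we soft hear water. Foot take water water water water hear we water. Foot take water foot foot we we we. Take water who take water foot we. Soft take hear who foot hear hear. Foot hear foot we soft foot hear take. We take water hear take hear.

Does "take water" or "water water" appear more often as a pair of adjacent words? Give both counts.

"take water": 5 occurrences
"water water": 3 occurrences

"take water" (5 vs 3)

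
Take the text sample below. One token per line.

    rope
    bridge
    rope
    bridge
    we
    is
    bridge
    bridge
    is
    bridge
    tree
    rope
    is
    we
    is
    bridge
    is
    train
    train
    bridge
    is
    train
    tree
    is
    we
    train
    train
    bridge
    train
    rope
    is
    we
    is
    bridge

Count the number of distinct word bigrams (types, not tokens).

34 tokens → 33 bigram windows in total.
Repeated bigrams (each contributes count−1 duplicates):
  is bridge: 4
  bridge is: 3
  is we: 3
  we is: 3
  is train: 2
  rope bridge: 2
  rope is: 2
  train bridge: 2
  … (1 more repeated)
14 duplicate windows → 33 − 14 = 19 distinct.

19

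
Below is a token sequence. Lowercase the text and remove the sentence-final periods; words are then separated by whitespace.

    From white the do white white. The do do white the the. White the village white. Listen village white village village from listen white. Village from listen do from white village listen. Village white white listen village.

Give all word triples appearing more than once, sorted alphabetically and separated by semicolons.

Trigram counts meeting the condition (more than once):
  listen village white: 2
  village from listen: 2
  white listen village: 2
  white the do: 2

listen village white; village from listen; white listen village; white the do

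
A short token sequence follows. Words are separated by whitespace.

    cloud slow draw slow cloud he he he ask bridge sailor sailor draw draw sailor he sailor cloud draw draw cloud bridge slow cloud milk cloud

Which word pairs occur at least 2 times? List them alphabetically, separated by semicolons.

Bigram counts meeting the condition (at least 2 times):
  draw draw: 2
  he he: 2
  slow cloud: 2

draw draw; he he; slow cloud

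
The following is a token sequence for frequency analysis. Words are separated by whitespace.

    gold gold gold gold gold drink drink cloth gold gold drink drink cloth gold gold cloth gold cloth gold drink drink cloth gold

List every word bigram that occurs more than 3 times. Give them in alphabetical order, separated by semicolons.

cloth gold; gold gold

Bigram counts meeting the condition (more than 3 times):
  cloth gold: 5
  gold gold: 6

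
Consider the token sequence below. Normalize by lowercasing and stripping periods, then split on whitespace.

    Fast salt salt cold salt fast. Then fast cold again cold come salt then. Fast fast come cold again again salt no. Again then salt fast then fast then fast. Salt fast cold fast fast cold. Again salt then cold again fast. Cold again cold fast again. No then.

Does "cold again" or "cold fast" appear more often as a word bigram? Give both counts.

"cold again": 5 occurrences
"cold fast": 2 occurrences

"cold again" (5 vs 2)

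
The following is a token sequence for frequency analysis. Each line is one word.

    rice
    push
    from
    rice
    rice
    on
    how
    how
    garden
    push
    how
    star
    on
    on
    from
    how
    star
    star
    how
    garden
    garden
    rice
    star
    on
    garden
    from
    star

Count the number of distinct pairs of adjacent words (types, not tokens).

23

27 tokens → 26 bigram windows in total.
Repeated bigrams (each contributes count−1 duplicates):
  how garden: 2
  how star: 2
  star on: 2
3 duplicate windows → 26 − 3 = 23 distinct.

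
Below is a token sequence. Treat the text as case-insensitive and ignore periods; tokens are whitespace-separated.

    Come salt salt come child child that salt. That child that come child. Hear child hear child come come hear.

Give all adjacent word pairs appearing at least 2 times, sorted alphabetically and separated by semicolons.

Bigram counts meeting the condition (at least 2 times):
  child hear: 2
  child that: 2
  come child: 2
  hear child: 2

child hear; child that; come child; hear child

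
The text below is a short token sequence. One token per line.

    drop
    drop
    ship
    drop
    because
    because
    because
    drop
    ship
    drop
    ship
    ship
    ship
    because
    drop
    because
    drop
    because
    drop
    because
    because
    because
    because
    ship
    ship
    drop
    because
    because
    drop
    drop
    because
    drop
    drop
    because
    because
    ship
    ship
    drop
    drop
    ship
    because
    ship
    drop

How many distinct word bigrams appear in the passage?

43 tokens → 42 bigram windows in total.
Repeated bigrams (each contributes count−1 duplicates):
  because because: 7
  drop because: 7
  because drop: 6
  ship drop: 5
  drop drop: 4
  drop ship: 4
  ship ship: 4
  because ship: 3
  … (1 more repeated)
33 duplicate windows → 42 − 33 = 9 distinct.

9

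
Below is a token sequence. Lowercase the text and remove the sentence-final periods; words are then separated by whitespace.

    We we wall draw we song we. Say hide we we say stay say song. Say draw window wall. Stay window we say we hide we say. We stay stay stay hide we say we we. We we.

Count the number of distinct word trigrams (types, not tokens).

32

38 tokens → 36 trigram windows in total.
Repeated trigrams (each contributes count−1 duplicates):
  we say we: 3
  hide we say: 2
  we we we: 2
4 duplicate windows → 36 − 4 = 32 distinct.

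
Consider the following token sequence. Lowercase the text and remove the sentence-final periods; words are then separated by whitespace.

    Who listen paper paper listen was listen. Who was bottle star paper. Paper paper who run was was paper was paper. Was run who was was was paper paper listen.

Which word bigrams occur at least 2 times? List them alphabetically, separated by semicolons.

Bigram counts meeting the condition (at least 2 times):
  paper listen: 2
  paper paper: 4
  paper was: 2
  was paper: 3
  was was: 3
  who was: 2

paper listen; paper paper; paper was; was paper; was was; who was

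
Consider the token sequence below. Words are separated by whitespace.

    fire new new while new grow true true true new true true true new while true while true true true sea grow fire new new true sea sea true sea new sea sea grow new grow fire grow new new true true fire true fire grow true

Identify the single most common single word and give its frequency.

Unigram frequencies (highest first):
  true: 16
  new: 11
  grow: 6
  sea: 6
  fire: 5
  while: 3

"true", 16 times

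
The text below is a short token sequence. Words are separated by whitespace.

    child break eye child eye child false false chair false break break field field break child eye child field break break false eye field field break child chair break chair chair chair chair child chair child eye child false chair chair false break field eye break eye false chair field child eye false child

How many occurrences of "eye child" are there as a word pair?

Scanning the 53 overlapping bigram windows for "eye child":
  position 3–4: eye child
  position 5–6: eye child
  position 17–18: eye child
  position 37–38: eye child

4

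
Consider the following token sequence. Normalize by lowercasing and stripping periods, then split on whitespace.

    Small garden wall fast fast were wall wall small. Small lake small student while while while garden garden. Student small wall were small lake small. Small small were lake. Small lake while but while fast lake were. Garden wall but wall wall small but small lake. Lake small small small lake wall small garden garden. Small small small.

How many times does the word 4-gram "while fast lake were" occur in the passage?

1

Scanning the 55 overlapping 4-gram windows for "while fast lake were":
  position 34–37: while fast lake were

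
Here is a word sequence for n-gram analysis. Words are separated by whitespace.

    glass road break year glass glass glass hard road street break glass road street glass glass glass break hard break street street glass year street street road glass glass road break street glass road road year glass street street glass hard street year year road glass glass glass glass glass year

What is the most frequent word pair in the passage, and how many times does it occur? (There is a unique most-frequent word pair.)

Bigram frequencies (highest first):
  glass glass: 9
  glass road: 4
  street glass: 4
  street street: 3
  road break: 2
  year glass: 2
  … (21 more, each ≤ 2)

"glass glass", 9 times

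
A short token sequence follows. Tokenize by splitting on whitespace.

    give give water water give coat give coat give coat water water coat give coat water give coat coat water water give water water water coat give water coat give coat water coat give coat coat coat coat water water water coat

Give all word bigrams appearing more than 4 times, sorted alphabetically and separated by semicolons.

Bigram counts meeting the condition (more than 4 times):
  coat give: 6
  coat water: 5
  give coat: 7
  water coat: 5
  water water: 7

coat give; coat water; give coat; water coat; water water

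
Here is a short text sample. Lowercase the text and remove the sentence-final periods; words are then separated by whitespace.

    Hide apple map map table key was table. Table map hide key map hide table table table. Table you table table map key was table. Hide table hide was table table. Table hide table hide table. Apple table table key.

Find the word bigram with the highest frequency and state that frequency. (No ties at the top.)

Bigram frequencies (highest first):
  table table: 8
  hide table: 4
  table hide: 4
  was table: 3
  table key: 2
  key was: 2
  … (14 more, each ≤ 2)

"table table", 8 times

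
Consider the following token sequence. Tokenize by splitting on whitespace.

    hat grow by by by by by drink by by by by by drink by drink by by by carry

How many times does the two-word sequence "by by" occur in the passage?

Scanning the 19 overlapping bigram windows for "by by":
  position 3–4: by by
  position 4–5: by by
  position 5–6: by by
  position 6–7: by by
  position 9–10: by by
  position 10–11: by by
  position 11–12: by by
  position 12–13: by by
  position 17–18: by by
  position 18–19: by by

10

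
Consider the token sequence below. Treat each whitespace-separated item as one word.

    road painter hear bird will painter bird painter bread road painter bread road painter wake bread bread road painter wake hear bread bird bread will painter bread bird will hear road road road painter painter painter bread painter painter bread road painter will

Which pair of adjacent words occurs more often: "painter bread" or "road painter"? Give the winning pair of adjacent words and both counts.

"painter bread": 5 occurrences
"road painter": 6 occurrences

"road painter" (6 vs 5)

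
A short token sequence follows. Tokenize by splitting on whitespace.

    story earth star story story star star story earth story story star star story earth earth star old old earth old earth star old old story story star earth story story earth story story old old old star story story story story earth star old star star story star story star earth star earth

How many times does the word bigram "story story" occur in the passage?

Scanning the 53 overlapping bigram windows for "story story":
  position 4–5: story story
  position 10–11: story story
  position 26–27: story story
  position 30–31: story story
  position 33–34: story story
  position 39–40: story story
  position 40–41: story story
  position 41–42: story story

8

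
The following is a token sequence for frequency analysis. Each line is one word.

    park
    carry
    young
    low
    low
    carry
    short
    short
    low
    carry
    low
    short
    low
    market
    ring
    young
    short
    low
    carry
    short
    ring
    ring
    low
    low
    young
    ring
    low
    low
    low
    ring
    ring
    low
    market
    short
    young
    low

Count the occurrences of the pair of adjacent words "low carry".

Scanning the 35 overlapping bigram windows for "low carry":
  position 5–6: low carry
  position 9–10: low carry
  position 18–19: low carry

3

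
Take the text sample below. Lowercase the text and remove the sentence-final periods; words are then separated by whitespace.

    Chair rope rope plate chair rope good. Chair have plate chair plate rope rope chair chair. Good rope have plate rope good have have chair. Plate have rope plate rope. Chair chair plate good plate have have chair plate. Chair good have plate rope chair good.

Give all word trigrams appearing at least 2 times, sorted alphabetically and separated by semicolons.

Trigram counts meeting the condition (at least 2 times):
  have chair plate: 2
  have have chair: 2
  have plate rope: 2
  plate rope chair: 2
  rope chair chair: 2

have chair plate; have have chair; have plate rope; plate rope chair; rope chair chair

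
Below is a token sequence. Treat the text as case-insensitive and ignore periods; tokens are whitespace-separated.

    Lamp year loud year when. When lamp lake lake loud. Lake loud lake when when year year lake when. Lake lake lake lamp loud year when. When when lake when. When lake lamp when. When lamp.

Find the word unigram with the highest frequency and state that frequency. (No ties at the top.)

"when", 12 times

Unigram frequencies (highest first):
  when: 12
  lake: 10
  lamp: 5
  year: 5
  loud: 4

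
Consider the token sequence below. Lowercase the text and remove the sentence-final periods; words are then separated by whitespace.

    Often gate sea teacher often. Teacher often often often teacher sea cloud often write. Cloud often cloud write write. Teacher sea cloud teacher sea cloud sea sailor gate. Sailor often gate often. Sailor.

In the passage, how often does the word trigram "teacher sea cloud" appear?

3

Scanning the 31 overlapping trigram windows for "teacher sea cloud":
  position 10–12: teacher sea cloud
  position 20–22: teacher sea cloud
  position 23–25: teacher sea cloud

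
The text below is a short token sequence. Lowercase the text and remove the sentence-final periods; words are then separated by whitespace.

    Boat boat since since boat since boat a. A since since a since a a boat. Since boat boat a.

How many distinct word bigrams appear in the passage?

9

20 tokens → 19 bigram windows in total.
Repeated bigrams (each contributes count−1 duplicates):
  boat since: 3
  since boat: 3
  a a: 2
  a since: 2
  boat a: 2
  boat boat: 2
  since a: 2
  since since: 2
10 duplicate windows → 19 − 10 = 9 distinct.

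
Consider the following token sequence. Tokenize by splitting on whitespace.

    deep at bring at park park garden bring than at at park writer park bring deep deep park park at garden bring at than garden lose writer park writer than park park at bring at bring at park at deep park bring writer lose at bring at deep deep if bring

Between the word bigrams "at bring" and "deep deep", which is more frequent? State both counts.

"at bring": 4 occurrences
"deep deep": 2 occurrences

"at bring" (4 vs 2)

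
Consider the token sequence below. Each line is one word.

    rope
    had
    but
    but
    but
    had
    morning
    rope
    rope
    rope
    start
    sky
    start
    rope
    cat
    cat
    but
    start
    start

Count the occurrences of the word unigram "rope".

5

Scanning the 19 tokens for "rope":
  position 1: rope
  position 8: rope
  position 9: rope
  position 10: rope
  position 14: rope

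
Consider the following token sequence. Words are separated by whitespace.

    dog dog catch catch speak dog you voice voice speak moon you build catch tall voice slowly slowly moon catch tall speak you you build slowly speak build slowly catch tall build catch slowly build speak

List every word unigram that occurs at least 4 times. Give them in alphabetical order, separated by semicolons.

build; catch; slowly; speak; you

Unigram counts meeting the condition (at least 4 times):
  build: 5
  catch: 6
  slowly: 5
  speak: 5
  you: 4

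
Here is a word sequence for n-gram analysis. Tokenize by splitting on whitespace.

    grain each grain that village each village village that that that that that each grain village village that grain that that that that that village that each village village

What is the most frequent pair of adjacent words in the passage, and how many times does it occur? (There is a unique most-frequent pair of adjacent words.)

Bigram frequencies (highest first):
  that that: 8
  village village: 3
  village that: 3
  each grain: 2
  grain that: 2
  that village: 2
  … (6 more, each ≤ 2)

"that that", 8 times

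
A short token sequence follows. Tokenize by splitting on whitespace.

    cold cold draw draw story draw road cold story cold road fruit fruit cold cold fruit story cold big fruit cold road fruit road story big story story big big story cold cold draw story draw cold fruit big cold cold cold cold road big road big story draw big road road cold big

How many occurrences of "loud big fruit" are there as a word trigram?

Scanning the 52 overlapping trigram windows for "loud big fruit":
  (none found)

0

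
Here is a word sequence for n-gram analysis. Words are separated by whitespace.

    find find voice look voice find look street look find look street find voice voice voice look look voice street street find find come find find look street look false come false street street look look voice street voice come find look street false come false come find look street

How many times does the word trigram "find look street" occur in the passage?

5

Scanning the 48 overlapping trigram windows for "find look street":
  position 6–8: find look street
  position 10–12: find look street
  position 26–28: find look street
  position 41–43: find look street
  position 48–50: find look street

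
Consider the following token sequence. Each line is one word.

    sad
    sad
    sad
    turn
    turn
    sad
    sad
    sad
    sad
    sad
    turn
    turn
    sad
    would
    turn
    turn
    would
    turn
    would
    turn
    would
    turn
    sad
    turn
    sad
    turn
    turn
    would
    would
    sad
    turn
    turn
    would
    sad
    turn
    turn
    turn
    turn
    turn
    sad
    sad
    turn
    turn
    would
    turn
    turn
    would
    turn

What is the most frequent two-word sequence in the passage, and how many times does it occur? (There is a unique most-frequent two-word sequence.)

Bigram frequencies (highest first):
  turn turn: 11
  sad sad: 7
  sad turn: 7
  turn would: 7
  would turn: 6
  turn sad: 5
  … (3 more, each ≤ 2)

"turn turn", 11 times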